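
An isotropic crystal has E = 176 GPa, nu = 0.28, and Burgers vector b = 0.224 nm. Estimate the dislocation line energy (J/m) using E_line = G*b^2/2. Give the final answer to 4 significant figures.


Step 1: G = E / (2*(1+nu))
G = 176 / (2*(1+0.28)) = 68.75 GPa = 6.875e+10 Pa
Step 2: E_line = G*b^2/2
b = 0.224 nm = 2.24e-10 m
E_line = 0.5 * 6.875e+10 * (2.24e-10)^2 = 1.725e-09 J/m


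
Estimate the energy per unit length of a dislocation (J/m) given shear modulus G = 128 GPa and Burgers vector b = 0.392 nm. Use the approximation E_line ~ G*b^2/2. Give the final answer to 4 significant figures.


E = G*b^2/2
b = 0.392 nm = 3.92e-10 m
G = 128 GPa = 1.28e+11 Pa
E = 0.5 * 1.28e+11 * (3.92e-10)^2
E = 9.834e-09 J/m


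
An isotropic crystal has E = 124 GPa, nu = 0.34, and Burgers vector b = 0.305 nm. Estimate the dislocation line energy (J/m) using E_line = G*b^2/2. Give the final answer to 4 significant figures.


Step 1: G = E / (2*(1+nu))
G = 124 / (2*(1+0.34)) = 46.2687 GPa = 4.62687e+10 Pa
Step 2: E_line = G*b^2/2
b = 0.305 nm = 3.05e-10 m
E_line = 0.5 * 4.62687e+10 * (3.05e-10)^2 = 2.152e-09 J/m


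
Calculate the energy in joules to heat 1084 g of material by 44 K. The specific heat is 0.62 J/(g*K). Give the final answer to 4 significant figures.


Q = m * cp * dT
Q = 1084 * 0.62 * 44
Q = 29570 J


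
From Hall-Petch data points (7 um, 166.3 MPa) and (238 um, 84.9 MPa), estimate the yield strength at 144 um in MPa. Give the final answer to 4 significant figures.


sigma_y = sigma0 + k / sqrt(d)
1/sqrt(d1) = 1/sqrt(7e-06) = 377.964;  1/sqrt(d2) = 64.8204
k = (sigma1 - sigma2) / (1/sqrt(d1) - 1/sqrt(d2)) = (166.3 - 84.9) / (377.964 - 64.8204) = 0.259944 MPa*m^0.5
sigma0 = sigma1 - k/sqrt(d1) = 166.3 - 0.259944*377.964 = 68.0503 MPa
sigma_y(d3) = 68.0503 + 0.259944 / sqrt(1.44e-04) = 89.71 MPa


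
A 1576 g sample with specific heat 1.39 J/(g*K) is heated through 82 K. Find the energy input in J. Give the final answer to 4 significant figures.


Q = m * cp * dT
Q = 1576 * 1.39 * 82
Q = 179600 J


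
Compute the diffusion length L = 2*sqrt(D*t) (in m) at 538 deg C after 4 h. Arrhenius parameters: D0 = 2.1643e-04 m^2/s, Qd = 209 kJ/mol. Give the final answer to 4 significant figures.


Step 1: D = D0 * exp(-Qd/(R*T))
T = 811.15 K
D = 2.1643e-04 * exp(-209e3 / (8.314 * 811.15)) = 7.51818e-18 m^2/s
Step 2: L = 2*sqrt(D*t)
t = 4 h = 14400 s
L = 2*sqrt(7.51818e-18 * 14400) = 6.581e-07 m


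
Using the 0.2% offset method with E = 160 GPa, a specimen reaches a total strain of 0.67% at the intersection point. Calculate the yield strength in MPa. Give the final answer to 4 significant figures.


Offset strain = 0.002
Elastic strain at yield = total_strain - offset = 6.7e-03 - 0.002 = 4.7e-03
sigma_y = E * elastic_strain = 160000 * 4.7e-03
sigma_y = 752 MPa


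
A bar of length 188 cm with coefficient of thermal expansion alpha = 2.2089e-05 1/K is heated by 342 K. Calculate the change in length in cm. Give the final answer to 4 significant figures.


dL = L0 * alpha * dT
dL = 188 * 2.2089e-05 * 342
dL = 1.42 cm


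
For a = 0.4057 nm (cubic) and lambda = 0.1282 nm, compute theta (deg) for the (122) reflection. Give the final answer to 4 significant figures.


d = a / sqrt(h^2+k^2+l^2)
d = 0.4057 / sqrt(9) = 0.135233 nm
lambda = 2*d*sin(theta)  =>  sin(theta) = lambda / (2*d)
sin(theta) = 0.1282 / (2 * 0.135233) = 0.473996
theta = 28.29 deg


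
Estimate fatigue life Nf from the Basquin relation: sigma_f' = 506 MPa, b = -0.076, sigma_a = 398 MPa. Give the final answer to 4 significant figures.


sigma_a = sigma_f' * (2*Nf)^b
2*Nf = (sigma_a / sigma_f')^(1/b)
2*Nf = (398 / 506)^(1/-0.076)
2*Nf = 23.5472
Nf = 11.77 cycles


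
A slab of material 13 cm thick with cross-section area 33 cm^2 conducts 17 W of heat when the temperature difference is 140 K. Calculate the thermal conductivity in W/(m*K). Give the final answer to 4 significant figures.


k = Q*L / (A*dT)
L = 0.13 m, A = 3.3e-03 m^2
k = 17 * 0.13 / (3.3e-03 * 140)
k = 4.784 W/(m*K)


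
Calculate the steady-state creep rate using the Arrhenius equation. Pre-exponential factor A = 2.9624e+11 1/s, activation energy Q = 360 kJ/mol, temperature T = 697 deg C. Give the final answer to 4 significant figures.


rate = A * exp(-Q / (R*T))
T = 697 + 273.15 = 970.15 K
rate = 2.9624e+11 * exp(-360e3 / (8.314 * 970.15))
rate = 1.224e-08 1/s


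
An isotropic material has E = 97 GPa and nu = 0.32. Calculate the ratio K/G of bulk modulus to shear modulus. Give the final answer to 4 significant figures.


G = E / (2*(1+nu))
G = 97 / (2*(1+0.32)) = 36.7424 GPa
K = E / (3*(1-2*nu))
K = 97 / (3*(1-2*0.32)) = 89.8148 GPa
K/G = 89.8148 / 36.7424 = 2.444


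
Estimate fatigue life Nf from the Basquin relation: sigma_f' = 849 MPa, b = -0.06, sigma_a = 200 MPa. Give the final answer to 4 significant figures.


sigma_a = sigma_f' * (2*Nf)^b
2*Nf = (sigma_a / sigma_f')^(1/b)
2*Nf = (200 / 849)^(1/-0.06)
2*Nf = 2.91493e+10
Nf = 1.457e+10 cycles


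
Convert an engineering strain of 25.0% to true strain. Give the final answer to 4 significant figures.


epsilon_true = ln(1 + epsilon_eng)
epsilon_true = ln(1 + 0.25)
epsilon_true = 0.2231


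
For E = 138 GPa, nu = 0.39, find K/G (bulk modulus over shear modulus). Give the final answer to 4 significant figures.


G = E / (2*(1+nu))
G = 138 / (2*(1+0.39)) = 49.6403 GPa
K = E / (3*(1-2*nu))
K = 138 / (3*(1-2*0.39)) = 209.091 GPa
K/G = 209.091 / 49.6403 = 4.212


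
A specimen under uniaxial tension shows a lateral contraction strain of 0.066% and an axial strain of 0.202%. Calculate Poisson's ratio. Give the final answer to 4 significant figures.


nu = -epsilon_lat / epsilon_axial
Lateral strain is contraction (negative), so using magnitudes:
nu = 0.066 / 0.202
nu = 0.3267


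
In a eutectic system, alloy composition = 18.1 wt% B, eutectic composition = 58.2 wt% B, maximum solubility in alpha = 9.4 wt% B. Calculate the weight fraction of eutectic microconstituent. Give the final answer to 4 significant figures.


f_primary = (C_e - C0) / (C_e - C_alpha_max)
f_primary = (58.2 - 18.1) / (58.2 - 9.4)
f_primary = 0.821721
f_eutectic = 1 - 0.821721 = 0.1783


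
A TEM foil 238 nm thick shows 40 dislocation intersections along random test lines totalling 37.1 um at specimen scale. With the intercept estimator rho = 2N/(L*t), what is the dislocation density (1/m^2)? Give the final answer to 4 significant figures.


rho = 2N / (L * t)
L = 37.1 um = 3.71e-05 m, t = 238 nm = 2.38e-07 m
rho = 2 * 40 / (3.71e-05 * 2.38e-07)
rho = 9.06e+12 1/m^2


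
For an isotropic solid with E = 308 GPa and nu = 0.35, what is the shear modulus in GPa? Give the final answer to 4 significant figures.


G = E / (2*(1+nu))
G = 308 / (2*(1+0.35))
G = 114.1 GPa


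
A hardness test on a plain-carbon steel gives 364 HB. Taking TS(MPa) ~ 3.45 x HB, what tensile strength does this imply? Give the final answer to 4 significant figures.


TS (MPa) = 3.45 * HB
TS = 3.45 * 364
TS = 1256 MPa


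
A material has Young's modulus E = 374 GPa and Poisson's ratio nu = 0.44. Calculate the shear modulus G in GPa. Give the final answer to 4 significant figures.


G = E / (2*(1+nu))
G = 374 / (2*(1+0.44))
G = 129.9 GPa


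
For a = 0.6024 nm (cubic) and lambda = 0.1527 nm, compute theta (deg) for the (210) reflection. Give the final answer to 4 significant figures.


d = a / sqrt(h^2+k^2+l^2)
d = 0.6024 / sqrt(5) = 0.269401 nm
lambda = 2*d*sin(theta)  =>  sin(theta) = lambda / (2*d)
sin(theta) = 0.1527 / (2 * 0.269401) = 0.283406
theta = 16.46 deg


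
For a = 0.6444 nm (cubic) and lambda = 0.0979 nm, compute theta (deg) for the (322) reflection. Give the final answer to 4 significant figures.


d = a / sqrt(h^2+k^2+l^2)
d = 0.6444 / sqrt(17) = 0.15629 nm
lambda = 2*d*sin(theta)  =>  sin(theta) = lambda / (2*d)
sin(theta) = 0.0979 / (2 * 0.15629) = 0.3132
theta = 18.25 deg


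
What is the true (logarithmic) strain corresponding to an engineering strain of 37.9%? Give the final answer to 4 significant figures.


epsilon_true = ln(1 + epsilon_eng)
epsilon_true = ln(1 + 0.379)
epsilon_true = 0.3214


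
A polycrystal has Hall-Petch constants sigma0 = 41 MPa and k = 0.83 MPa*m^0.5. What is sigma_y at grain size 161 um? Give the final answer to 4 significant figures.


sigma_y = sigma0 + k / sqrt(d)
d = 161 um = 1.61e-04 m
sigma_y = 41 + 0.83 / sqrt(1.61e-04)
sigma_y = 106.4 MPa


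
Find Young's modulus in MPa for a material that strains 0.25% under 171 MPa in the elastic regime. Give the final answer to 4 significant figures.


E = sigma / epsilon
epsilon = 0.25% = 2.5e-03
E = 171 / 2.5e-03
E = 68400 MPa


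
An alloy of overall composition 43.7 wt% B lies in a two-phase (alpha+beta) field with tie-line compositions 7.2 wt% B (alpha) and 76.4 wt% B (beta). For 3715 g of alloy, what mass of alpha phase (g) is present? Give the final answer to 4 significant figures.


f_alpha = (C_beta - C0) / (C_beta - C_alpha)
f_alpha = (76.4 - 43.7) / (76.4 - 7.2) = 0.472543
m_alpha = f_alpha * m_total = 0.472543 * 3715 = 1755 g


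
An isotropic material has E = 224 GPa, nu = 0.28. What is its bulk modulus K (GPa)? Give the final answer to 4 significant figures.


K = E / (3*(1-2*nu))
K = 224 / (3*(1-2*0.28))
K = 169.7 GPa


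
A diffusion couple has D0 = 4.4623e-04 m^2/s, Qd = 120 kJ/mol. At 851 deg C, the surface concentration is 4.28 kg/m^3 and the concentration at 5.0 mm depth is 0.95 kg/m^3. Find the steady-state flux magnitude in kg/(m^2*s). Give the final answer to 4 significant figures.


Step 1: D = D0 * exp(-Qd/(R*T))
T = 851 + 273.15 = 1124.15 K
D = 4.4623e-04 * exp(-120e3 / (8.314 * 1124.15)) = 1.18427e-09 m^2/s
Step 2: J = D * (C1 - C2) / dx
J = 1.18427e-09 * (4.28 - 0.95) / 5e-03
J = 7.887e-07 kg/(m^2*s)


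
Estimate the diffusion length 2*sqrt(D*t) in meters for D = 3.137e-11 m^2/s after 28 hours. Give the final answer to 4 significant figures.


t = 28 hr = 100800 s
Diffusion length = 2*sqrt(D*t)
= 2*sqrt(3.137e-11 * 100800)
= 3.556e-03 m


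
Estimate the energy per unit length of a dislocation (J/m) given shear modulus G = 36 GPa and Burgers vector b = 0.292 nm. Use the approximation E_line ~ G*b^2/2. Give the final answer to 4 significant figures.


E = G*b^2/2
b = 0.292 nm = 2.92e-10 m
G = 36 GPa = 3.6e+10 Pa
E = 0.5 * 3.6e+10 * (2.92e-10)^2
E = 1.535e-09 J/m


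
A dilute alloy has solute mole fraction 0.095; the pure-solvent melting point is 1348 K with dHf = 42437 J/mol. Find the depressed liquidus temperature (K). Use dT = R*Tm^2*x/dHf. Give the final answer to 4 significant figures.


dT = R*Tm^2*x / dHf
dT = 8.314 * 1348^2 * 0.095 / 42437
dT = 33.8196 K
T_new = 1348 - 33.8196 = 1314 K


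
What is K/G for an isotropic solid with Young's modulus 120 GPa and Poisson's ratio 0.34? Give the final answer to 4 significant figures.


G = E / (2*(1+nu))
G = 120 / (2*(1+0.34)) = 44.7761 GPa
K = E / (3*(1-2*nu))
K = 120 / (3*(1-2*0.34)) = 125 GPa
K/G = 125 / 44.7761 = 2.792


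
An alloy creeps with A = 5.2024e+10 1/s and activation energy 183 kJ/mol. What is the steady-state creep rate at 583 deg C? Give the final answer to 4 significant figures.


rate = A * exp(-Q / (R*T))
T = 583 + 273.15 = 856.15 K
rate = 5.2024e+10 * exp(-183e3 / (8.314 * 856.15))
rate = 0.3554 1/s


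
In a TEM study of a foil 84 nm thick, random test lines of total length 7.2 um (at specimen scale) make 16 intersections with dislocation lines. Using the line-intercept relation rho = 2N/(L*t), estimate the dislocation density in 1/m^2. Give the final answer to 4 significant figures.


rho = 2N / (L * t)
L = 7.2 um = 7.2e-06 m, t = 84 nm = 8.4e-08 m
rho = 2 * 16 / (7.2e-06 * 8.4e-08)
rho = 5.291e+13 1/m^2


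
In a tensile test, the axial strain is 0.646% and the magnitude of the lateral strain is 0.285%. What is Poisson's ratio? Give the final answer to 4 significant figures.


nu = -epsilon_lat / epsilon_axial
Lateral strain is contraction (negative), so using magnitudes:
nu = 0.285 / 0.646
nu = 0.4412


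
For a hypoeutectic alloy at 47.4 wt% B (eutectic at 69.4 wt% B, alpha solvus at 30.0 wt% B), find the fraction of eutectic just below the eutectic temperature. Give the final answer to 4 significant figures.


f_primary = (C_e - C0) / (C_e - C_alpha_max)
f_primary = (69.4 - 47.4) / (69.4 - 30.0)
f_primary = 0.558376
f_eutectic = 1 - 0.558376 = 0.4416


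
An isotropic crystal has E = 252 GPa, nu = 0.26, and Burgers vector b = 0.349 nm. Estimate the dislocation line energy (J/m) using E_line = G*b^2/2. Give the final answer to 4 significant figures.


Step 1: G = E / (2*(1+nu))
G = 252 / (2*(1+0.26)) = 100 GPa = 1e+11 Pa
Step 2: E_line = G*b^2/2
b = 0.349 nm = 3.49e-10 m
E_line = 0.5 * 1e+11 * (3.49e-10)^2 = 6.09e-09 J/m


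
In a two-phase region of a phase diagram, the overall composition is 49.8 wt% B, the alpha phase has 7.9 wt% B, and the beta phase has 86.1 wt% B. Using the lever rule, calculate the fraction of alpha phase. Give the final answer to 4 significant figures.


f_alpha = (C_beta - C0) / (C_beta - C_alpha)
f_alpha = (86.1 - 49.8) / (86.1 - 7.9)
f_alpha = 0.4642


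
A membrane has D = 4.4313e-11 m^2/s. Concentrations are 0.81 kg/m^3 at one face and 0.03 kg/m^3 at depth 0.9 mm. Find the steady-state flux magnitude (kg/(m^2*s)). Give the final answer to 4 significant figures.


J = -D * (dC/dx) = D * (C1 - C2) / dx
J = 4.4313e-11 * (0.81 - 0.03) / 9e-04
J = 3.84e-08 kg/(m^2*s)


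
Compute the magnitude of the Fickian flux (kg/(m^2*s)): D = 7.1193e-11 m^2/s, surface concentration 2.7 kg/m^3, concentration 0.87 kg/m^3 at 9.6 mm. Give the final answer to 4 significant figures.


J = -D * (dC/dx) = D * (C1 - C2) / dx
J = 7.1193e-11 * (2.7 - 0.87) / 9.6e-03
J = 1.357e-08 kg/(m^2*s)


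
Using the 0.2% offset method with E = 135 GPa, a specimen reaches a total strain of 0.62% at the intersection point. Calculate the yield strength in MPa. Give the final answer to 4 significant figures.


Offset strain = 0.002
Elastic strain at yield = total_strain - offset = 6.2e-03 - 0.002 = 4.2e-03
sigma_y = E * elastic_strain = 135000 * 4.2e-03
sigma_y = 567 MPa


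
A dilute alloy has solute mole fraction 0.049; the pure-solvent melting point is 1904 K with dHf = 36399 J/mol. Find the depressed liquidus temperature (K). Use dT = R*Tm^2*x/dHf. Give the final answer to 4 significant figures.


dT = R*Tm^2*x / dHf
dT = 8.314 * 1904^2 * 0.049 / 36399
dT = 40.5743 K
T_new = 1904 - 40.5743 = 1863 K


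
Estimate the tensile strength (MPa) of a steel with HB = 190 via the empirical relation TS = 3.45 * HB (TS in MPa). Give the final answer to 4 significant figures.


TS (MPa) = 3.45 * HB
TS = 3.45 * 190
TS = 655.5 MPa


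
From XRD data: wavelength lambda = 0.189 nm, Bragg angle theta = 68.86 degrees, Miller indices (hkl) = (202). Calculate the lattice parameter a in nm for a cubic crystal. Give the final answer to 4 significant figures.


d = lambda / (2*sin(theta))
d = 0.189 / (2*sin(68.86 deg))
d = 0.101319 nm
a = d * sqrt(h^2+k^2+l^2) = 0.101319 * sqrt(8)
a = 0.2866 nm


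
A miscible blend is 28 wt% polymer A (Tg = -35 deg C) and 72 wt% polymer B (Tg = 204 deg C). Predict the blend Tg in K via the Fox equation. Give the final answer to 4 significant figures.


1/Tg = w1/Tg1 + w2/Tg2 (in Kelvin)
Tg1 = 238.15 K, Tg2 = 477.15 K
1/Tg = 0.28/238.15 + 0.72/477.15
Tg = 372.5 K


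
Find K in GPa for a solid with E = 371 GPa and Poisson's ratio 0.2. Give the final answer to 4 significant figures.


K = E / (3*(1-2*nu))
K = 371 / (3*(1-2*0.2))
K = 206.1 GPa


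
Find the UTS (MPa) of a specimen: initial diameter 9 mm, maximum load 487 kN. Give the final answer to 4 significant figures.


A0 = pi*(d/2)^2 = pi*(9/2)^2 = 63.6173 mm^2
UTS = F_max / A0 = 487*1000 / 63.6173
UTS = 7655 MPa


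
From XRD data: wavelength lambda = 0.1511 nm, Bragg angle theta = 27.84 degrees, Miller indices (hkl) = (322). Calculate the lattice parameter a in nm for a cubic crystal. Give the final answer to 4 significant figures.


d = lambda / (2*sin(theta))
d = 0.1511 / (2*sin(27.84 deg))
d = 0.161776 nm
a = d * sqrt(h^2+k^2+l^2) = 0.161776 * sqrt(17)
a = 0.667 nm


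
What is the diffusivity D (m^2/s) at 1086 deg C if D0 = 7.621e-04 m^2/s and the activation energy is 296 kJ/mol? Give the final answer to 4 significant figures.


D = D0 * exp(-Qd / (R*T))
T = 1359.15 K
D = 7.621e-04 * exp(-296e3 / (8.314 * 1359.15))
D = 3.205e-15 m^2/s


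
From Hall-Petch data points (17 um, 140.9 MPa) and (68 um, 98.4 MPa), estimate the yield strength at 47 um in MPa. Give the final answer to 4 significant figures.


sigma_y = sigma0 + k / sqrt(d)
1/sqrt(d1) = 1/sqrt(1.7e-05) = 242.536;  1/sqrt(d2) = 121.268
k = (sigma1 - sigma2) / (1/sqrt(d1) - 1/sqrt(d2)) = (140.9 - 98.4) / (242.536 - 121.268) = 0.350464 MPa*m^0.5
sigma0 = sigma1 - k/sqrt(d1) = 140.9 - 0.350464*242.536 = 55.9 MPa
sigma_y(d3) = 55.9 + 0.350464 / sqrt(4.7e-05) = 107 MPa


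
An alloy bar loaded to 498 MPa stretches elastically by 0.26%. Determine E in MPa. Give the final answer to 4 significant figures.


E = sigma / epsilon
epsilon = 0.26% = 2.6e-03
E = 498 / 2.6e-03
E = 191500 MPa


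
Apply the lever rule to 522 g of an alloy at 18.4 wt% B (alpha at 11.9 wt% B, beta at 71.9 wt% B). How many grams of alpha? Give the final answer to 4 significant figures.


f_alpha = (C_beta - C0) / (C_beta - C_alpha)
f_alpha = (71.9 - 18.4) / (71.9 - 11.9) = 0.891667
m_alpha = f_alpha * m_total = 0.891667 * 522 = 465.5 g


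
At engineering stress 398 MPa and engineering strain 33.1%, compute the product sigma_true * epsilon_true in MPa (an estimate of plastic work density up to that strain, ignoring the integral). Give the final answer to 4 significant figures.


sigma_true = sigma_eng * (1 + epsilon_eng)
sigma_true = 398 * (1 + 0.331) = 529.738 MPa
epsilon_true = ln(1 + epsilon_eng)
epsilon_true = ln(1 + 0.331) = 0.285931
sigma_true * epsilon_true = 529.738 * 0.285931 = 151.5 MPa


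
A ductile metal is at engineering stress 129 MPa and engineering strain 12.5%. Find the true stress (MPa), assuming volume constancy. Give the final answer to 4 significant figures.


sigma_true = sigma_eng * (1 + epsilon_eng)
sigma_true = 129 * (1 + 0.125)
sigma_true = 145.1 MPa


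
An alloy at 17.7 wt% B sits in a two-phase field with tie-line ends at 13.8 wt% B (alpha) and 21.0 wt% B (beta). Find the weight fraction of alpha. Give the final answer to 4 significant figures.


f_alpha = (C_beta - C0) / (C_beta - C_alpha)
f_alpha = (21.0 - 17.7) / (21.0 - 13.8)
f_alpha = 0.4583


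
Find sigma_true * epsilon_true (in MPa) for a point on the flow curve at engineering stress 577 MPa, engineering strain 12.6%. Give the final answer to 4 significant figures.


sigma_true = sigma_eng * (1 + epsilon_eng)
sigma_true = 577 * (1 + 0.126) = 649.702 MPa
epsilon_true = ln(1 + epsilon_eng)
epsilon_true = ln(1 + 0.126) = 0.118672
sigma_true * epsilon_true = 649.702 * 0.118672 = 77.1 MPa


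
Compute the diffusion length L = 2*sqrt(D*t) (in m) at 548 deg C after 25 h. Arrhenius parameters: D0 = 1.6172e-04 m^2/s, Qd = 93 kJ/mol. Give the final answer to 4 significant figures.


Step 1: D = D0 * exp(-Qd/(R*T))
T = 821.15 K
D = 1.6172e-04 * exp(-93e3 / (8.314 * 821.15)) = 1.96189e-10 m^2/s
Step 2: L = 2*sqrt(D*t)
t = 25 h = 90000 s
L = 2*sqrt(1.96189e-10 * 90000) = 8.404e-03 m


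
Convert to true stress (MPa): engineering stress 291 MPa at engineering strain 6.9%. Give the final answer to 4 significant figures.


sigma_true = sigma_eng * (1 + epsilon_eng)
sigma_true = 291 * (1 + 0.069)
sigma_true = 311.1 MPa


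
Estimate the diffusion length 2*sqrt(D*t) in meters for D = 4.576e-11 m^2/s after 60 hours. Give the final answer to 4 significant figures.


t = 60 hr = 216000 s
Diffusion length = 2*sqrt(D*t)
= 2*sqrt(4.576e-11 * 216000)
= 6.288e-03 m


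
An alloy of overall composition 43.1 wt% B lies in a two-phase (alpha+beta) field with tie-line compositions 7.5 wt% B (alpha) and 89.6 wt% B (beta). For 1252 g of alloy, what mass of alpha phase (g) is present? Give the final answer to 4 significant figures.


f_alpha = (C_beta - C0) / (C_beta - C_alpha)
f_alpha = (89.6 - 43.1) / (89.6 - 7.5) = 0.566382
m_alpha = f_alpha * m_total = 0.566382 * 1252 = 709.1 g


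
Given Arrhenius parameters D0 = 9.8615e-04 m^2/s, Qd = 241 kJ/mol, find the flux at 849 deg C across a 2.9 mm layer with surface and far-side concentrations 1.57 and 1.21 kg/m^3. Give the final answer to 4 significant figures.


Step 1: D = D0 * exp(-Qd/(R*T))
T = 849 + 273.15 = 1122.15 K
D = 9.8615e-04 * exp(-241e3 / (8.314 * 1122.15)) = 5.9607e-15 m^2/s
Step 2: J = D * (C1 - C2) / dx
J = 5.9607e-15 * (1.57 - 1.21) / 2.9e-03
J = 7.399e-13 kg/(m^2*s)


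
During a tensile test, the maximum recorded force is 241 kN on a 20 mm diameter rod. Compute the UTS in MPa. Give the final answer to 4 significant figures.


A0 = pi*(d/2)^2 = pi*(20/2)^2 = 314.159 mm^2
UTS = F_max / A0 = 241*1000 / 314.159
UTS = 767.1 MPa


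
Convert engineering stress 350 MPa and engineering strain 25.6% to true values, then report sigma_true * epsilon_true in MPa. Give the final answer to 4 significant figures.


sigma_true = sigma_eng * (1 + epsilon_eng)
sigma_true = 350 * (1 + 0.256) = 439.6 MPa
epsilon_true = ln(1 + epsilon_eng)
epsilon_true = ln(1 + 0.256) = 0.227932
sigma_true * epsilon_true = 439.6 * 0.227932 = 100.2 MPa


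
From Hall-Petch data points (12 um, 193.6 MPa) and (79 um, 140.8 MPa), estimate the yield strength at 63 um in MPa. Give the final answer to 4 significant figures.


sigma_y = sigma0 + k / sqrt(d)
1/sqrt(d1) = 1/sqrt(1.2e-05) = 288.675;  1/sqrt(d2) = 112.509
k = (sigma1 - sigma2) / (1/sqrt(d1) - 1/sqrt(d2)) = (193.6 - 140.8) / (288.675 - 112.509) = 0.299717 MPa*m^0.5
sigma0 = sigma1 - k/sqrt(d1) = 193.6 - 0.299717*288.675 = 107.079 MPa
sigma_y(d3) = 107.079 + 0.299717 / sqrt(6.3e-05) = 144.8 MPa


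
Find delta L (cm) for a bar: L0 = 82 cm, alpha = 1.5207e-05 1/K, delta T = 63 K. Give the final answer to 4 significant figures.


dL = L0 * alpha * dT
dL = 82 * 1.5207e-05 * 63
dL = 0.07856 cm


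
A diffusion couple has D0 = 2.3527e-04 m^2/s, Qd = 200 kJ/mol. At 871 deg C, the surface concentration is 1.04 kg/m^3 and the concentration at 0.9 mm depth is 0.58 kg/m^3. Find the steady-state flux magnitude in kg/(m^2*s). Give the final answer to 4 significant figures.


Step 1: D = D0 * exp(-Qd/(R*T))
T = 871 + 273.15 = 1144.15 K
D = 2.3527e-04 * exp(-200e3 / (8.314 * 1144.15)) = 1.73982e-13 m^2/s
Step 2: J = D * (C1 - C2) / dx
J = 1.73982e-13 * (1.04 - 0.58) / 9e-04
J = 8.892e-11 kg/(m^2*s)


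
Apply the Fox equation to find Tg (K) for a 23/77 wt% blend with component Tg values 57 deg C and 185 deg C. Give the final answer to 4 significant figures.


1/Tg = w1/Tg1 + w2/Tg2 (in Kelvin)
Tg1 = 330.15 K, Tg2 = 458.15 K
1/Tg = 0.23/330.15 + 0.77/458.15
Tg = 420.6 K


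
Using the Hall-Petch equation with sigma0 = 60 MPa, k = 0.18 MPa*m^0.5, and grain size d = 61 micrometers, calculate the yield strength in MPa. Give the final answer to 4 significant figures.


sigma_y = sigma0 + k / sqrt(d)
d = 61 um = 6.1e-05 m
sigma_y = 60 + 0.18 / sqrt(6.1e-05)
sigma_y = 83.05 MPa


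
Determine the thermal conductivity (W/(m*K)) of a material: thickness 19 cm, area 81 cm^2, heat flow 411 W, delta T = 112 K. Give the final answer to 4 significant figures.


k = Q*L / (A*dT)
L = 0.19 m, A = 8.1e-03 m^2
k = 411 * 0.19 / (8.1e-03 * 112)
k = 86.08 W/(m*K)


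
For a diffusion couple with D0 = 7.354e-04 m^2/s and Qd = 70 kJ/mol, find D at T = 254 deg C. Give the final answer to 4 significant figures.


D = D0 * exp(-Qd / (R*T))
T = 527.15 K
D = 7.354e-04 * exp(-70e3 / (8.314 * 527.15))
D = 8.513e-11 m^2/s


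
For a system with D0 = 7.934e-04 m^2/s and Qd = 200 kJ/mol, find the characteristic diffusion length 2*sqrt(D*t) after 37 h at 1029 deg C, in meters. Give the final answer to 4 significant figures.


Step 1: D = D0 * exp(-Qd/(R*T))
T = 1302.15 K
D = 7.934e-04 * exp(-200e3 / (8.314 * 1302.15)) = 7.52268e-12 m^2/s
Step 2: L = 2*sqrt(D*t)
t = 37 h = 133200 s
L = 2*sqrt(7.52268e-12 * 133200) = 2.002e-03 m


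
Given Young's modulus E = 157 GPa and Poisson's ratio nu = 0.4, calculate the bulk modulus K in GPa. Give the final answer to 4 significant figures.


K = E / (3*(1-2*nu))
K = 157 / (3*(1-2*0.4))
K = 261.7 GPa


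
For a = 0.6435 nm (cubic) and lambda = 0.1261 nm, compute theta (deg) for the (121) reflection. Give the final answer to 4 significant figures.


d = a / sqrt(h^2+k^2+l^2)
d = 0.6435 / sqrt(6) = 0.262708 nm
lambda = 2*d*sin(theta)  =>  sin(theta) = lambda / (2*d)
sin(theta) = 0.1261 / (2 * 0.262708) = 0.240001
theta = 13.89 deg


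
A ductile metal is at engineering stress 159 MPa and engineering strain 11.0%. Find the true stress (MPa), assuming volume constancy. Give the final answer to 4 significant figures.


sigma_true = sigma_eng * (1 + epsilon_eng)
sigma_true = 159 * (1 + 0.11)
sigma_true = 176.5 MPa


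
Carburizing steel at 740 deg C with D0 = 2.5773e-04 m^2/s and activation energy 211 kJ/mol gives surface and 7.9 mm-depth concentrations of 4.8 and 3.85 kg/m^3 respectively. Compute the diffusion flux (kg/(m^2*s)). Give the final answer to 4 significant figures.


Step 1: D = D0 * exp(-Qd/(R*T))
T = 740 + 273.15 = 1013.15 K
D = 2.5773e-04 * exp(-211e3 / (8.314 * 1013.15)) = 3.40655e-15 m^2/s
Step 2: J = D * (C1 - C2) / dx
J = 3.40655e-15 * (4.8 - 3.85) / 7.9e-03
J = 4.096e-13 kg/(m^2*s)


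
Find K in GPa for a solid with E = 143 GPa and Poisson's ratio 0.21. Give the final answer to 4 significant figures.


K = E / (3*(1-2*nu))
K = 143 / (3*(1-2*0.21))
K = 82.18 GPa


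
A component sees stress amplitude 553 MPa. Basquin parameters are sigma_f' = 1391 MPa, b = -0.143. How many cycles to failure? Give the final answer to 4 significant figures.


sigma_a = sigma_f' * (2*Nf)^b
2*Nf = (sigma_a / sigma_f')^(1/b)
2*Nf = (553 / 1391)^(1/-0.143)
2*Nf = 633.013
Nf = 316.5 cycles


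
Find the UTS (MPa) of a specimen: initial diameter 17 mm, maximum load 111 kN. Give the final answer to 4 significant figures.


A0 = pi*(d/2)^2 = pi*(17/2)^2 = 226.98 mm^2
UTS = F_max / A0 = 111*1000 / 226.98
UTS = 489 MPa


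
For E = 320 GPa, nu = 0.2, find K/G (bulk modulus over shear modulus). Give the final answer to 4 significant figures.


G = E / (2*(1+nu))
G = 320 / (2*(1+0.2)) = 133.333 GPa
K = E / (3*(1-2*nu))
K = 320 / (3*(1-2*0.2)) = 177.778 GPa
K/G = 177.778 / 133.333 = 1.333


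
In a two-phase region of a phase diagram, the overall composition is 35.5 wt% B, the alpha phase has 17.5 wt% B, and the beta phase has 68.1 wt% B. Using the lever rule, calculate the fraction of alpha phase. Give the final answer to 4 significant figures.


f_alpha = (C_beta - C0) / (C_beta - C_alpha)
f_alpha = (68.1 - 35.5) / (68.1 - 17.5)
f_alpha = 0.6443


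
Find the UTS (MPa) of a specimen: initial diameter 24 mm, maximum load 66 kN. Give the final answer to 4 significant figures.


A0 = pi*(d/2)^2 = pi*(24/2)^2 = 452.389 mm^2
UTS = F_max / A0 = 66*1000 / 452.389
UTS = 145.9 MPa


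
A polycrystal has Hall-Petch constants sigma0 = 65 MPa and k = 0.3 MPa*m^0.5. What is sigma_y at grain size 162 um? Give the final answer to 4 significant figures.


sigma_y = sigma0 + k / sqrt(d)
d = 162 um = 1.62e-04 m
sigma_y = 65 + 0.3 / sqrt(1.62e-04)
sigma_y = 88.57 MPa


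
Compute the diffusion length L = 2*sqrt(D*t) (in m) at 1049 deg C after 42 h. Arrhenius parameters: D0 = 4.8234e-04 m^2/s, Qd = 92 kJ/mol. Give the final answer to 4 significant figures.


Step 1: D = D0 * exp(-Qd/(R*T))
T = 1322.15 K
D = 4.8234e-04 * exp(-92e3 / (8.314 * 1322.15)) = 1.11827e-07 m^2/s
Step 2: L = 2*sqrt(D*t)
t = 42 h = 151200 s
L = 2*sqrt(1.11827e-07 * 151200) = 0.2601 m


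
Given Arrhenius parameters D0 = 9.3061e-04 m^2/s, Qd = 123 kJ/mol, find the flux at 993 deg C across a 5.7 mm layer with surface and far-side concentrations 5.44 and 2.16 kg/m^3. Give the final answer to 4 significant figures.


Step 1: D = D0 * exp(-Qd/(R*T))
T = 993 + 273.15 = 1266.15 K
D = 9.3061e-04 * exp(-123e3 / (8.314 * 1266.15)) = 7.83892e-09 m^2/s
Step 2: J = D * (C1 - C2) / dx
J = 7.83892e-09 * (5.44 - 2.16) / 5.7e-03
J = 4.511e-06 kg/(m^2*s)


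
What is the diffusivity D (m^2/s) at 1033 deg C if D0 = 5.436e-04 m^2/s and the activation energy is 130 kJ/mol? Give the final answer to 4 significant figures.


D = D0 * exp(-Qd / (R*T))
T = 1306.15 K
D = 5.436e-04 * exp(-130e3 / (8.314 * 1306.15))
D = 3.437e-09 m^2/s


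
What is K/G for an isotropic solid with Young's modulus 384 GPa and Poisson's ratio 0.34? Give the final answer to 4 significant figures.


G = E / (2*(1+nu))
G = 384 / (2*(1+0.34)) = 143.284 GPa
K = E / (3*(1-2*nu))
K = 384 / (3*(1-2*0.34)) = 400 GPa
K/G = 400 / 143.284 = 2.792


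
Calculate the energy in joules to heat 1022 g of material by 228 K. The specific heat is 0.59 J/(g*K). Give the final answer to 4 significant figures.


Q = m * cp * dT
Q = 1022 * 0.59 * 228
Q = 137500 J


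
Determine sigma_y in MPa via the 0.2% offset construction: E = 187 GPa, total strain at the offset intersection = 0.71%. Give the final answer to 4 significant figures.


Offset strain = 0.002
Elastic strain at yield = total_strain - offset = 7.1e-03 - 0.002 = 5.1e-03
sigma_y = E * elastic_strain = 187000 * 5.1e-03
sigma_y = 953.7 MPa


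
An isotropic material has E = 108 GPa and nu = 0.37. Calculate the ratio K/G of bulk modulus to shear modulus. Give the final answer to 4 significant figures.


G = E / (2*(1+nu))
G = 108 / (2*(1+0.37)) = 39.4161 GPa
K = E / (3*(1-2*nu))
K = 108 / (3*(1-2*0.37)) = 138.462 GPa
K/G = 138.462 / 39.4161 = 3.513


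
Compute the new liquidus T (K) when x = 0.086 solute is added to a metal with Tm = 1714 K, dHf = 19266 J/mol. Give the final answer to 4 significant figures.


dT = R*Tm^2*x / dHf
dT = 8.314 * 1714^2 * 0.086 / 19266
dT = 109.028 K
T_new = 1714 - 109.028 = 1605 K


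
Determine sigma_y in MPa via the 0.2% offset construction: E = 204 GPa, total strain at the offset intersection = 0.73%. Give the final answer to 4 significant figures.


Offset strain = 0.002
Elastic strain at yield = total_strain - offset = 7.3e-03 - 0.002 = 5.3e-03
sigma_y = E * elastic_strain = 204000 * 5.3e-03
sigma_y = 1081 MPa


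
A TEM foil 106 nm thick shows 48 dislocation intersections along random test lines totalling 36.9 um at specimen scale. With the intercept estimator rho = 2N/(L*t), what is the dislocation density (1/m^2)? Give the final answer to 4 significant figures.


rho = 2N / (L * t)
L = 36.9 um = 3.69e-05 m, t = 106 nm = 1.06e-07 m
rho = 2 * 48 / (3.69e-05 * 1.06e-07)
rho = 2.454e+13 1/m^2


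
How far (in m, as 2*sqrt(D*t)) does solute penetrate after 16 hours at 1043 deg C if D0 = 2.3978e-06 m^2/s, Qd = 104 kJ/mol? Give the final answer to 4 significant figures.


Step 1: D = D0 * exp(-Qd/(R*T))
T = 1316.15 K
D = 2.3978e-06 * exp(-104e3 / (8.314 * 1316.15)) = 1.78718e-10 m^2/s
Step 2: L = 2*sqrt(D*t)
t = 16 h = 57600 s
L = 2*sqrt(1.78718e-10 * 57600) = 6.417e-03 m


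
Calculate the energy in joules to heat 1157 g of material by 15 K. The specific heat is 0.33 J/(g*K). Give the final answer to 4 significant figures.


Q = m * cp * dT
Q = 1157 * 0.33 * 15
Q = 5727 J


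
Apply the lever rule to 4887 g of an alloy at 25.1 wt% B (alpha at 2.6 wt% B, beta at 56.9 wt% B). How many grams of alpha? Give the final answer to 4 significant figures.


f_alpha = (C_beta - C0) / (C_beta - C_alpha)
f_alpha = (56.9 - 25.1) / (56.9 - 2.6) = 0.585635
m_alpha = f_alpha * m_total = 0.585635 * 4887 = 2862 g


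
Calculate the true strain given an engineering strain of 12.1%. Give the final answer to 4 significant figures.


epsilon_true = ln(1 + epsilon_eng)
epsilon_true = ln(1 + 0.121)
epsilon_true = 0.1142


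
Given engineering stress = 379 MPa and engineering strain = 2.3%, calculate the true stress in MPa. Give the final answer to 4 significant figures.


sigma_true = sigma_eng * (1 + epsilon_eng)
sigma_true = 379 * (1 + 0.023)
sigma_true = 387.7 MPa


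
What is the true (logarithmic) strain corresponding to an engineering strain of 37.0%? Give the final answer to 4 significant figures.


epsilon_true = ln(1 + epsilon_eng)
epsilon_true = ln(1 + 0.37)
epsilon_true = 0.3148


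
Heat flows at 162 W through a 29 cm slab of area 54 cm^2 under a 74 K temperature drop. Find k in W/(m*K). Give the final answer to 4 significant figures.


k = Q*L / (A*dT)
L = 0.29 m, A = 5.4e-03 m^2
k = 162 * 0.29 / (5.4e-03 * 74)
k = 117.6 W/(m*K)


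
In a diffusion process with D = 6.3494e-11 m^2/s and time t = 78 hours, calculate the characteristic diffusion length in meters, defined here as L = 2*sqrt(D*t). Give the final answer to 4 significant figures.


t = 78 hr = 280800 s
Diffusion length = 2*sqrt(D*t)
= 2*sqrt(6.3494e-11 * 280800)
= 8.445e-03 m


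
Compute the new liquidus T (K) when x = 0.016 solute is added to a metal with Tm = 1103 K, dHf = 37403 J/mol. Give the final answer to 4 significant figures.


dT = R*Tm^2*x / dHf
dT = 8.314 * 1103^2 * 0.016 / 37403
dT = 4.32688 K
T_new = 1103 - 4.32688 = 1099 K


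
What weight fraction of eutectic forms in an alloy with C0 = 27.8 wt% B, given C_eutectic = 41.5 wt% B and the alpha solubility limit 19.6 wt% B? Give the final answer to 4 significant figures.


f_primary = (C_e - C0) / (C_e - C_alpha_max)
f_primary = (41.5 - 27.8) / (41.5 - 19.6)
f_primary = 0.625571
f_eutectic = 1 - 0.625571 = 0.3744


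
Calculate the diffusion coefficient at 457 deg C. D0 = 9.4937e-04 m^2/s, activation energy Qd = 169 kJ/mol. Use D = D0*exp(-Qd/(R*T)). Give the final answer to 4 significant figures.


D = D0 * exp(-Qd / (R*T))
T = 730.15 K
D = 9.4937e-04 * exp(-169e3 / (8.314 * 730.15))
D = 7.706e-16 m^2/s


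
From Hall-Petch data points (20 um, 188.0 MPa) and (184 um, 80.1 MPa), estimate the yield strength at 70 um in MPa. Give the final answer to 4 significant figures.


sigma_y = sigma0 + k / sqrt(d)
1/sqrt(d1) = 1/sqrt(2e-05) = 223.607;  1/sqrt(d2) = 73.721
k = (sigma1 - sigma2) / (1/sqrt(d1) - 1/sqrt(d2)) = (188.0 - 80.1) / (223.607 - 73.721) = 0.719881 MPa*m^0.5
sigma0 = sigma1 - k/sqrt(d1) = 188.0 - 0.719881*223.607 = 27.0296 MPa
sigma_y(d3) = 27.0296 + 0.719881 / sqrt(7e-05) = 113.1 MPa


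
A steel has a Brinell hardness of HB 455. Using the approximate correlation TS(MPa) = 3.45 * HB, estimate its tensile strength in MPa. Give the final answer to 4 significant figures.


TS (MPa) = 3.45 * HB
TS = 3.45 * 455
TS = 1570 MPa


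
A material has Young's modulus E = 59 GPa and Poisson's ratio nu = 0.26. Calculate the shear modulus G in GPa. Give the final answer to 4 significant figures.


G = E / (2*(1+nu))
G = 59 / (2*(1+0.26))
G = 23.41 GPa


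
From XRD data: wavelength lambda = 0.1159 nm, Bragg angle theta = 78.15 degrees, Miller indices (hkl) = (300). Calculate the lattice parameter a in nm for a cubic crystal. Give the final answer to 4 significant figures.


d = lambda / (2*sin(theta))
d = 0.1159 / (2*sin(78.15 deg))
d = 0.0592119 nm
a = d * sqrt(h^2+k^2+l^2) = 0.0592119 * sqrt(9)
a = 0.1776 nm


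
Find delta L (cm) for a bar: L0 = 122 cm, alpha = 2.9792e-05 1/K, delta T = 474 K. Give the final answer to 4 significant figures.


dL = L0 * alpha * dT
dL = 122 * 2.9792e-05 * 474
dL = 1.723 cm


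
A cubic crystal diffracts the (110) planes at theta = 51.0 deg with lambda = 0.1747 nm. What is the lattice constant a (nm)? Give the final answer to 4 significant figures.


d = lambda / (2*sin(theta))
d = 0.1747 / (2*sin(51.0 deg))
d = 0.112398 nm
a = d * sqrt(h^2+k^2+l^2) = 0.112398 * sqrt(2)
a = 0.159 nm


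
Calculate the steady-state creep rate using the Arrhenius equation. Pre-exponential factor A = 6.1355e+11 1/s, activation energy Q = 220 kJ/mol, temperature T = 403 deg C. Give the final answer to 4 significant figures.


rate = A * exp(-Q / (R*T))
T = 403 + 273.15 = 676.15 K
rate = 6.1355e+11 * exp(-220e3 / (8.314 * 676.15))
rate = 6.188e-06 1/s


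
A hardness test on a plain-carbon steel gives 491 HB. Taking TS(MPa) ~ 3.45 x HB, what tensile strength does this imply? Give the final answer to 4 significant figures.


TS (MPa) = 3.45 * HB
TS = 3.45 * 491
TS = 1694 MPa


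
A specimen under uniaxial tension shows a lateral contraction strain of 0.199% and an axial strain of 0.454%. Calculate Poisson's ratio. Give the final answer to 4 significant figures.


nu = -epsilon_lat / epsilon_axial
Lateral strain is contraction (negative), so using magnitudes:
nu = 0.199 / 0.454
nu = 0.4383


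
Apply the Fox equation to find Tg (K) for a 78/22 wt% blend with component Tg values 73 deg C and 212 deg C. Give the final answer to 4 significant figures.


1/Tg = w1/Tg1 + w2/Tg2 (in Kelvin)
Tg1 = 346.15 K, Tg2 = 485.15 K
1/Tg = 0.78/346.15 + 0.22/485.15
Tg = 369.4 K


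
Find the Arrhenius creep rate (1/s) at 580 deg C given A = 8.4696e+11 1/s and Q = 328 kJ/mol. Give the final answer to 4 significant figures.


rate = A * exp(-Q / (R*T))
T = 580 + 273.15 = 853.15 K
rate = 8.4696e+11 * exp(-328e3 / (8.314 * 853.15))
rate = 7.001e-09 1/s


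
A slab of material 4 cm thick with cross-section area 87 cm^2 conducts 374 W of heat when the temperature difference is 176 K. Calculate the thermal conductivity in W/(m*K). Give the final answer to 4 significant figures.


k = Q*L / (A*dT)
L = 0.04 m, A = 8.7e-03 m^2
k = 374 * 0.04 / (8.7e-03 * 176)
k = 9.77 W/(m*K)


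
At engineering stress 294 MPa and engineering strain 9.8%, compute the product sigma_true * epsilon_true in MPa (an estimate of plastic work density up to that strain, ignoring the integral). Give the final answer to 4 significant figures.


sigma_true = sigma_eng * (1 + epsilon_eng)
sigma_true = 294 * (1 + 0.098) = 322.812 MPa
epsilon_true = ln(1 + epsilon_eng)
epsilon_true = ln(1 + 0.098) = 0.0934903
sigma_true * epsilon_true = 322.812 * 0.0934903 = 30.18 MPa


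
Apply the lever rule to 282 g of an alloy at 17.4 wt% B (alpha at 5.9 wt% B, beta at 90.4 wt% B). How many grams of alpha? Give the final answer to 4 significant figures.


f_alpha = (C_beta - C0) / (C_beta - C_alpha)
f_alpha = (90.4 - 17.4) / (90.4 - 5.9) = 0.863905
m_alpha = f_alpha * m_total = 0.863905 * 282 = 243.6 g


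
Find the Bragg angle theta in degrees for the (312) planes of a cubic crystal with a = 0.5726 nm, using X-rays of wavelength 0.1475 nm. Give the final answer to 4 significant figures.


d = a / sqrt(h^2+k^2+l^2)
d = 0.5726 / sqrt(14) = 0.153034 nm
lambda = 2*d*sin(theta)  =>  sin(theta) = lambda / (2*d)
sin(theta) = 0.1475 / (2 * 0.153034) = 0.48192
theta = 28.81 deg


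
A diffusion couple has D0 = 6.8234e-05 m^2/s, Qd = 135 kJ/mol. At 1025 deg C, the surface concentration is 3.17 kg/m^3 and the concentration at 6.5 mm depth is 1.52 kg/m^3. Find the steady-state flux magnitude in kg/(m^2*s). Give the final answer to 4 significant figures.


Step 1: D = D0 * exp(-Qd/(R*T))
T = 1025 + 273.15 = 1298.15 K
D = 6.8234e-05 * exp(-135e3 / (8.314 * 1298.15)) = 2.52178e-10 m^2/s
Step 2: J = D * (C1 - C2) / dx
J = 2.52178e-10 * (3.17 - 1.52) / 6.5e-03
J = 6.401e-08 kg/(m^2*s)


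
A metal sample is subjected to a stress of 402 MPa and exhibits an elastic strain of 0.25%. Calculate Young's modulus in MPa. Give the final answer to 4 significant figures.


E = sigma / epsilon
epsilon = 0.25% = 2.5e-03
E = 402 / 2.5e-03
E = 160800 MPa


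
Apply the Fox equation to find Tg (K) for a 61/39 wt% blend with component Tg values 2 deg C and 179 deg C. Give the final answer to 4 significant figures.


1/Tg = w1/Tg1 + w2/Tg2 (in Kelvin)
Tg1 = 275.15 K, Tg2 = 452.15 K
1/Tg = 0.61/275.15 + 0.39/452.15
Tg = 324.7 K
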